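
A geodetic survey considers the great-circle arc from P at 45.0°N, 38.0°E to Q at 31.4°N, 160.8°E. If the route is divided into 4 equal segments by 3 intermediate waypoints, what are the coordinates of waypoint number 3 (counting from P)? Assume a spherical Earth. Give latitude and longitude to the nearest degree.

≈ 48°N, 142°E

The haversine formula gives a central angle δ ≈ 1.529 rad (87.6°) between the endpoints.
Interpolate at f = 3/4 with slerp weights a = sin((1−f)δ)/sin δ ≈ 0.373, b = sin(fδ)/sin δ ≈ 0.912.
p = a·p₁ + b·p₂ ≈ (-0.527, 0.419, 0.739); φ = arcsin(p_z) ≈ 47.68°, λ = atan2(p_y, p_x) ≈ 141.55°.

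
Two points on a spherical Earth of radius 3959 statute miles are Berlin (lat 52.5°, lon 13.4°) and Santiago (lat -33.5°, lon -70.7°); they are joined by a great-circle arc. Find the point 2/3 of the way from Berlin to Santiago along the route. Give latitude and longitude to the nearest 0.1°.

Convert each endpoint to a unit vector on the sphere (x = cos φ cos λ, y = cos φ sin λ, z = sin φ).
The central angle between the endpoints is δ = arccos(p₁·p₂) ≈ 1.967 rad (112.7°).
Interpolate at f = 2/3 with slerp weights a = sin((1−f)δ)/sin δ ≈ 0.661, b = sin(fδ)/sin δ ≈ 1.048.
p = a·p₁ + b·p₂ ≈ (0.680, -0.731, -0.054); φ = arcsin(p_z) ≈ -3.09°, λ = atan2(p_y, p_x) ≈ -47.08°.

≈ lat -3.1°, lon -47.1°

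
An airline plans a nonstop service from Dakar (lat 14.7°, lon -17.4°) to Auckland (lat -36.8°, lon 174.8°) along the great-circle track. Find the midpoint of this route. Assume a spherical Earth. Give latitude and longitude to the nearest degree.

≈ lat -54°, lon -60°

Write both endpoints as unit vectors p₁, p₂ with components (cos φ cos λ, cos φ sin λ, sin φ).
The central angle between the endpoints is δ = arccos(p₁·p₂) ≈ 2.712 rad (155.4°).
Interpolate at f = 1/2 with slerp weights a = sin((1−f)δ)/sin δ ≈ 2.345, b = sin(fδ)/sin δ ≈ 2.345.
p = a·p₁ + b·p₂ ≈ (0.294, -0.508, -0.809); φ = arcsin(p_z) ≈ -54.05°, λ = atan2(p_y, p_x) ≈ -59.91°.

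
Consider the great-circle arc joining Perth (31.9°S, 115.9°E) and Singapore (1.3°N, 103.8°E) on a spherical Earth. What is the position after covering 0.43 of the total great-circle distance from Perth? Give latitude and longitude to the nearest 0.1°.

Convert each endpoint to a unit vector on the sphere (x = cos φ cos λ, y = cos φ sin λ, z = sin φ).
The central angle between the endpoints is δ = arccos(p₁·p₂) ≈ 0.613 rad (35.1°).
Interpolate at f = 0.43 with slerp weights a = sin((1−f)δ)/sin δ ≈ 0.595, b = sin(fδ)/sin δ ≈ 0.453.
p = a·p₁ + b·p₂ ≈ (-0.329, 0.894, -0.304); φ = arcsin(p_z) ≈ -17.71°, λ = atan2(p_y, p_x) ≈ 110.18°.

≈ 17.7°S, 110.2°E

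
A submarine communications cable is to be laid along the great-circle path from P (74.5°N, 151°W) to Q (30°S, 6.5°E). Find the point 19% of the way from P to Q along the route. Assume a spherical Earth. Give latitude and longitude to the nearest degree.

The haversine formula gives a central angle δ ≈ 2.340 rad (134.1°) between the endpoints.
Interpolate at f = 0.19 with slerp weights a = sin((1−f)δ)/sin δ ≈ 1.319, b = sin(fδ)/sin δ ≈ 0.599.
p = a·p₁ + b·p₂ ≈ (0.207, -0.112, 0.972); φ = arcsin(p_z) ≈ 76.39°, λ = atan2(p_y, p_x) ≈ -28.49°.

≈ (76°N, 28°W)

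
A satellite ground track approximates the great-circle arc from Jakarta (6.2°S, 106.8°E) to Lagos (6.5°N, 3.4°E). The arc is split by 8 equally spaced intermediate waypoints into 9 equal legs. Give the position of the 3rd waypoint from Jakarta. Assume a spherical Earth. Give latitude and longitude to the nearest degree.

≈ 2°S, 72°E

Convert each endpoint to a unit vector on the sphere (x = cos φ cos λ, y = cos φ sin λ, z = sin φ).
The central angle between the endpoints is δ = arccos(p₁·p₂) ≈ 1.814 rad (104.0°).
Interpolate at f = 3/9 with slerp weights a = sin((1−f)δ)/sin δ ≈ 0.964, b = sin(fδ)/sin δ ≈ 0.586.
p = a·p₁ + b·p₂ ≈ (0.304, 0.952, -0.038); φ = arcsin(p_z) ≈ -2.17°, λ = atan2(p_y, p_x) ≈ 72.28°.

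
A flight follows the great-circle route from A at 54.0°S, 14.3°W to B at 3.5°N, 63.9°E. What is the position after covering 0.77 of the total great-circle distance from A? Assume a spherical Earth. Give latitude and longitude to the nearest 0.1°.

≈ 12.6°S, 52.4°E

From cos δ = sin φ₁ sin φ₂ + cos φ₁ cos φ₂ cos Δλ, the central angle is δ ≈ 1.500 rad (86.0°).
Interpolate at f = 0.77 with slerp weights a = sin((1−f)δ)/sin δ ≈ 0.339, b = sin(fδ)/sin δ ≈ 0.917.
p = a·p₁ + b·p₂ ≈ (0.596, 0.773, -0.218); φ = arcsin(p_z) ≈ -12.61°, λ = atan2(p_y, p_x) ≈ 52.37°.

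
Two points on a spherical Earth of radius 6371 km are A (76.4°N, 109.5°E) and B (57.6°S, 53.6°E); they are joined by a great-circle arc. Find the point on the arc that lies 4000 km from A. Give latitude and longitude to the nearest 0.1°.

Convert each endpoint to a unit vector on the sphere (x = cos φ cos λ, y = cos φ sin λ, z = sin φ).
The central angle between the endpoints is δ = arccos(p₁·p₂) ≈ 2.419 rad (138.6°). The total great-circle distance is δ·R ≈ 2.419 × 6371 ≈ 15411 km, so the target fraction is f = 4000/15411 ≈ 0.260.
Interpolate at f ≈ 0.260 with slerp weights a = sin((1−f)δ)/sin δ ≈ 1.475, b = sin(fδ)/sin δ ≈ 0.888.
p = a·p₁ + b·p₂ ≈ (0.167, 0.710, 0.684); φ = arcsin(p_z) ≈ 43.17°, λ = atan2(p_y, p_x) ≈ 76.80°.

≈ (43.2°N, 76.8°E)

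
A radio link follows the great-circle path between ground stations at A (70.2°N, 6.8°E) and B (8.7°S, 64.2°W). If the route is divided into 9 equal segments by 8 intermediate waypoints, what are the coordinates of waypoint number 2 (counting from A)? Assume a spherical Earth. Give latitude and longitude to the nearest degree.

From cos δ = sin φ₁ sin φ₂ + cos φ₁ cos φ₂ cos Δλ, the central angle is δ ≈ 1.604 rad (91.9°).
Interpolate at f = 2/9 with slerp weights a = sin((1−f)δ)/sin δ ≈ 0.949, b = sin(fδ)/sin δ ≈ 0.349.
p = a·p₁ + b·p₂ ≈ (0.469, -0.273, 0.840); φ = arcsin(p_z) ≈ 57.13°, λ = atan2(p_y, p_x) ≈ -30.16°.

≈ (57°N, 30°W)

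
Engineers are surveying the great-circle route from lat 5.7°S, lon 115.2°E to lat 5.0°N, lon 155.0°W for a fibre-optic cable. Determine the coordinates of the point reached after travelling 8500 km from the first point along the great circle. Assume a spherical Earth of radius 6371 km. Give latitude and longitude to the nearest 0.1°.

Write both endpoints as unit vectors p₁, p₂ with components (cos φ cos λ, cos φ sin λ, sin φ).
The central angle between the endpoints is δ = arccos(p₁·p₂) ≈ 1.576 rad (90.3°). The total great-circle distance is δ·R ≈ 1.576 × 6371 ≈ 10041 km, so the target fraction is f = 8500/10041 ≈ 0.847.
Interpolate at f ≈ 0.847 with slerp weights a = sin((1−f)δ)/sin δ ≈ 0.239, b = sin(fδ)/sin δ ≈ 0.972.
p = a·p₁ + b·p₂ ≈ (-0.979, -0.194, 0.061); φ = arcsin(p_z) ≈ 3.49°, λ = atan2(p_y, p_x) ≈ -168.81°.

≈ lat 3.5°N, lon 168.8°W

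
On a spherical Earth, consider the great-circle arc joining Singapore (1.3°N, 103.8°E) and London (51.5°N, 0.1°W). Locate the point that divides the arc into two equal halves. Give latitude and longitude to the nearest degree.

≈ 38°N, 68°E

From cos δ = sin φ₁ sin φ₂ + cos φ₁ cos φ₂ cos Δλ, the central angle is δ ≈ 1.703 rad (97.6°).
Interpolate at f = 1/2 with slerp weights a = sin((1−f)δ)/sin δ ≈ 0.759, b = sin(fδ)/sin δ ≈ 0.759.
p = a·p₁ + b·p₂ ≈ (0.291, 0.736, 0.611); φ = arcsin(p_z) ≈ 37.67°, λ = atan2(p_y, p_x) ≈ 68.40°.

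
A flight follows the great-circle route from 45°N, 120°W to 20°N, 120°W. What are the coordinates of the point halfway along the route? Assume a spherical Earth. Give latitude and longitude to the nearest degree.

≈ 32°N, 120°W

Convert each endpoint to a unit vector on the sphere (x = cos φ cos λ, y = cos φ sin λ, z = sin φ).
The central angle between the endpoints is δ = arccos(p₁·p₂) ≈ 0.436 rad (25.0°).
Interpolate at f = 1/2 with slerp weights a = sin((1−f)δ)/sin δ ≈ 0.512, b = sin(fδ)/sin δ ≈ 0.512.
p = a·p₁ + b·p₂ ≈ (-0.422, -0.730, 0.537); φ = arcsin(p_z) ≈ 32.50°, λ = atan2(p_y, p_x) ≈ -120.00°.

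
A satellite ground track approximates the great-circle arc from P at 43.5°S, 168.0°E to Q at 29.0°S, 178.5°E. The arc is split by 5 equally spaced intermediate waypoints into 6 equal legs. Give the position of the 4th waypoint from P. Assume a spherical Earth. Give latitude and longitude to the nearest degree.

Convert each endpoint to a unit vector on the sphere (x = cos φ cos λ, y = cos φ sin λ, z = sin φ).
The central angle between the endpoints is δ = arccos(p₁·p₂) ≈ 0.293 rad (16.8°).
Interpolate at f = 4/6 with slerp weights a = sin((1−f)δ)/sin δ ≈ 0.338, b = sin(fδ)/sin δ ≈ 0.672.
p = a·p₁ + b·p₂ ≈ (-0.827, 0.066, -0.558); φ = arcsin(p_z) ≈ -33.93°, λ = atan2(p_y, p_x) ≈ 175.42°.

≈ 34°S, 175°E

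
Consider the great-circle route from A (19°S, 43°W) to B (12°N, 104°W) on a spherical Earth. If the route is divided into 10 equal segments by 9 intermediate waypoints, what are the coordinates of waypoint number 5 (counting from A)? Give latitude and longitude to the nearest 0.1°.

Convert each endpoint to a unit vector on the sphere (x = cos φ cos λ, y = cos φ sin λ, z = sin φ).
The central angle between the endpoints is δ = arccos(p₁·p₂) ≈ 1.180 rad (67.6°).
Interpolate at f = 5/10 with slerp weights a = sin((1−f)δ)/sin δ ≈ 0.602, b = sin(fδ)/sin δ ≈ 0.602.
p = a·p₁ + b·p₂ ≈ (0.274, -0.959, -0.071); φ = arcsin(p_z) ≈ -4.06°, λ = atan2(p_y, p_x) ≈ -74.07°.

≈ (4.1°S, 74.1°W)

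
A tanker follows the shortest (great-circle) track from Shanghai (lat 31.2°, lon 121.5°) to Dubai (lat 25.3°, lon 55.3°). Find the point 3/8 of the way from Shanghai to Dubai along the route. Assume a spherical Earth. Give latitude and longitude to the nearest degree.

Convert each endpoint to a unit vector on the sphere (x = cos φ cos λ, y = cos φ sin λ, z = sin φ).
The central angle between the endpoints is δ = arccos(p₁·p₂) ≈ 1.008 rad (57.8°).
Interpolate at f = 3/8 with slerp weights a = sin((1−f)δ)/sin δ ≈ 0.697, b = sin(fδ)/sin δ ≈ 0.436.
p = a·p₁ + b·p₂ ≈ (-0.087, 0.832, 0.547); φ = arcsin(p_z) ≈ 33.19°, λ = atan2(p_y, p_x) ≈ 95.95°.

≈ lat 33°, lon 96°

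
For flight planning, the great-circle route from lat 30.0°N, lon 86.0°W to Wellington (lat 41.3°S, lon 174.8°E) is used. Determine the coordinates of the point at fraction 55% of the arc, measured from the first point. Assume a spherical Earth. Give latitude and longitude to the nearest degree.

≈ lat 13°S, lon 135°W

Write both endpoints as unit vectors p₁, p₂ with components (cos φ cos λ, cos φ sin λ, sin φ).
The central angle between the endpoints is δ = arccos(p₁·p₂) ≈ 2.020 rad (115.7°).
Interpolate at f = 0.55 with slerp weights a = sin((1−f)δ)/sin δ ≈ 0.876, b = sin(fδ)/sin δ ≈ 0.995.
p = a·p₁ + b·p₂ ≈ (-0.691, -0.689, -0.219); φ = arcsin(p_z) ≈ -12.63°, λ = atan2(p_y, p_x) ≈ -135.11°.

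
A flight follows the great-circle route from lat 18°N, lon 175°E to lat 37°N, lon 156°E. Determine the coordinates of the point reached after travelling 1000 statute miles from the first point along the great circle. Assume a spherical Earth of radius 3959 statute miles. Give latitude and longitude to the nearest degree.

Write both endpoints as unit vectors p₁, p₂ with components (cos φ cos λ, cos φ sin λ, sin φ).
The central angle between the endpoints is δ = arccos(p₁·p₂) ≈ 0.441 rad (25.3°). The total great-circle distance is δ·R ≈ 0.441 × 3959 ≈ 1748 mi, so the target fraction is f = 1000/1748 ≈ 0.572.
Interpolate at f ≈ 0.572 with slerp weights a = sin((1−f)δ)/sin δ ≈ 0.439, b = sin(fδ)/sin δ ≈ 0.585.
p = a·p₁ + b·p₂ ≈ (-0.843, 0.226, 0.488); φ = arcsin(p_z) ≈ 29.20°, λ = atan2(p_y, p_x) ≈ 164.97°.

≈ lat 29°N, lon 165°E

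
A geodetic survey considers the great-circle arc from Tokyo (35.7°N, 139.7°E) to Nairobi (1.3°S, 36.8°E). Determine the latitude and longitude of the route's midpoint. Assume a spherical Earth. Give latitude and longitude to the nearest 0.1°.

≈ (26.2°N, 80.8°E)

From cos δ = sin φ₁ sin φ₂ + cos φ₁ cos φ₂ cos Δλ, the central angle is δ ≈ 1.767 rad (101.2°).
Interpolate at f = 1/2 with slerp weights a = sin((1−f)δ)/sin δ ≈ 0.788, b = sin(fδ)/sin δ ≈ 0.788.
p = a·p₁ + b·p₂ ≈ (0.143, 0.886, 0.442); φ = arcsin(p_z) ≈ 26.22°, λ = atan2(p_y, p_x) ≈ 80.84°.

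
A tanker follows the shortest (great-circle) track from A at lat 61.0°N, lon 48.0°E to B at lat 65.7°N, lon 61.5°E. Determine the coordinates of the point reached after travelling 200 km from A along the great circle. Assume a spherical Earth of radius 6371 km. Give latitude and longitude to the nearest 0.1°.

≈ lat 62.2°N, lon 50.8°E

Write both endpoints as unit vectors p₁, p₂ with components (cos φ cos λ, cos φ sin λ, sin φ).
The central angle between the endpoints is δ = arccos(p₁·p₂) ≈ 0.133 rad (7.6°). The total great-circle distance is δ·R ≈ 0.133 × 6371 ≈ 849 km, so the target fraction is f = 200/849 ≈ 0.235.
Interpolate at f ≈ 0.235 with slerp weights a = sin((1−f)δ)/sin δ ≈ 0.765, b = sin(fδ)/sin δ ≈ 0.236.
p = a·p₁ + b·p₂ ≈ (0.295, 0.361, 0.885); φ = arcsin(p_z) ≈ 62.22°, λ = atan2(p_y, p_x) ≈ 50.79°.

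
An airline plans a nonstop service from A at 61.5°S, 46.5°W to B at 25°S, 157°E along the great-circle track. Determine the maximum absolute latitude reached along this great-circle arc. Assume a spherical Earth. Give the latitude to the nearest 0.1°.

The great circle lies in the plane with unit normal n̂ = (p₁ × p₂)/|p₁ × p₂|.
Here n̂_z ≈ -0.172; the vertex latitude is φ_max = arccos|n̂_z| ≈ 80.1°.
Check via Clairaut: cos φ_max = |cos φ₁| · sin C = cos(61.5°)·sin(158.8°) ≈ 0.172, again giving ≈ 80.1°.

≈ 80.1°S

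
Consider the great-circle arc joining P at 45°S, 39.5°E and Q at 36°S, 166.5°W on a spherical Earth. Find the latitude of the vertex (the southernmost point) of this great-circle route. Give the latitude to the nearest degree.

The great circle lies in the plane with unit normal n̂ = (p₁ × p₂)/|p₁ × p₂|.
Here n̂_z ≈ +0.252; the vertex latitude is φ_max = arccos|n̂_z| ≈ 75.4°.
Check via Clairaut: cos φ_max = |cos φ₁| · sin C = cos(45.0°)·sin(159.1°) ≈ 0.252, again giving ≈ 75.4°.

≈ 75°S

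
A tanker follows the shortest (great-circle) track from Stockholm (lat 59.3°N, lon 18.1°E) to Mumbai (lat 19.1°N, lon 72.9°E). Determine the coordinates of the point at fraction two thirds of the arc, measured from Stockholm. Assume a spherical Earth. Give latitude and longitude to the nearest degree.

≈ lat 35°N, lon 62°E

Convert each endpoint to a unit vector on the sphere (x = cos φ cos λ, y = cos φ sin λ, z = sin φ).
The central angle between the endpoints is δ = arccos(p₁·p₂) ≈ 0.977 rad (56.0°).
Interpolate at f = 2/3 with slerp weights a = sin((1−f)δ)/sin δ ≈ 0.386, b = sin(fδ)/sin δ ≈ 0.731.
p = a·p₁ + b·p₂ ≈ (0.391, 0.722, 0.571); φ = arcsin(p_z) ≈ 34.84°, λ = atan2(p_y, p_x) ≈ 61.58°.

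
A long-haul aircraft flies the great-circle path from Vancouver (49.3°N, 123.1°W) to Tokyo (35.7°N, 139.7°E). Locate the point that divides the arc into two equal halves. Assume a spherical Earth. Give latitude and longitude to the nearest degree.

Convert each endpoint to a unit vector on the sphere (x = cos φ cos λ, y = cos φ sin λ, z = sin φ).
The central angle between the endpoints is δ = arccos(p₁·p₂) ≈ 1.185 rad (67.9°).
Interpolate at f = 1/2 with slerp weights a = sin((1−f)δ)/sin δ ≈ 0.603, b = sin(fδ)/sin δ ≈ 0.603.
p = a·p₁ + b·p₂ ≈ (-0.588, -0.013, 0.809); φ = arcsin(p_z) ≈ 53.97°, λ = atan2(p_y, p_x) ≈ -178.77°.

≈ 54°N, 179°W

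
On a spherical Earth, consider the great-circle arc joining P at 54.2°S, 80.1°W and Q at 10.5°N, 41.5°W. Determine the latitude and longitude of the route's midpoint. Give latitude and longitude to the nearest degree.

Convert each endpoint to a unit vector on the sphere (x = cos φ cos λ, y = cos φ sin λ, z = sin φ).
The central angle between the endpoints is δ = arccos(p₁·p₂) ≈ 1.264 rad (72.4°).
Interpolate at f = 1/2 with slerp weights a = sin((1−f)δ)/sin δ ≈ 0.620, b = sin(fδ)/sin δ ≈ 0.620.
p = a·p₁ + b·p₂ ≈ (0.519, -0.761, -0.390); φ = arcsin(p_z) ≈ -22.94°, λ = atan2(p_y, p_x) ≈ -55.72°.

≈ 23°S, 56°W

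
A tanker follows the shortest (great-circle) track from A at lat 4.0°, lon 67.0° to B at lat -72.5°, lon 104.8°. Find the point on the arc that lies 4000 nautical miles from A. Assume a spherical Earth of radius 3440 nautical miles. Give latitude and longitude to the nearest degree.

≈ lat -61°, lon 88°

The haversine formula gives a central angle δ ≈ 1.399 rad (80.2°) between the endpoints. The total great-circle distance is δ·R ≈ 1.399 × 3440 ≈ 4814 nmi, so the target fraction is f = 4000/4814 ≈ 0.831.
Interpolate at f ≈ 0.831 with slerp weights a = sin((1−f)δ)/sin δ ≈ 0.238, b = sin(fδ)/sin δ ≈ 0.932.
p = a·p₁ + b·p₂ ≈ (0.021, 0.489, -0.872); φ = arcsin(p_z) ≈ -60.67°, λ = atan2(p_y, p_x) ≈ 87.52°.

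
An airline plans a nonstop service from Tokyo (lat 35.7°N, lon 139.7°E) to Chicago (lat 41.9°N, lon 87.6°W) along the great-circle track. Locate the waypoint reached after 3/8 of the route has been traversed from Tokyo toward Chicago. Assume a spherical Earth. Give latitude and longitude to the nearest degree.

Convert each endpoint to a unit vector on the sphere (x = cos φ cos λ, y = cos φ sin λ, z = sin φ).
The central angle between the endpoints is δ = arccos(p₁·p₂) ≈ 1.591 rad (91.2°).
Interpolate at f = 3/8 with slerp weights a = sin((1−f)δ)/sin δ ≈ 0.839, b = sin(fδ)/sin δ ≈ 0.562.
p = a·p₁ + b·p₂ ≈ (-0.502, 0.023, 0.865); φ = arcsin(p_z) ≈ 59.84°, λ = atan2(p_y, p_x) ≈ 177.43°.

≈ lat 60°N, lon 177°E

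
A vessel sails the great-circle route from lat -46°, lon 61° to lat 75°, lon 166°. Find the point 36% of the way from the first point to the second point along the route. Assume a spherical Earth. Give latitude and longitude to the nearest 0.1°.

From cos δ = sin φ₁ sin φ₂ + cos φ₁ cos φ₂ cos Δλ, the central angle is δ ≈ 2.406 rad (137.8°).
Interpolate at f = 0.36 with slerp weights a = sin((1−f)δ)/sin δ ≈ 1.489, b = sin(fδ)/sin δ ≈ 1.135.
p = a·p₁ + b·p₂ ≈ (0.217, 0.976, 0.025); φ = arcsin(p_z) ≈ 1.44°, λ = atan2(p_y, p_x) ≈ 77.49°.

≈ lat 1.4°, lon 77.5°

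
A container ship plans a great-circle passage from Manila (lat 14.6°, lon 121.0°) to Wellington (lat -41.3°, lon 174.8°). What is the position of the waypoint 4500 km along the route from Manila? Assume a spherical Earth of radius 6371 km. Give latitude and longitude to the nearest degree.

Write both endpoints as unit vectors p₁, p₂ with components (cos φ cos λ, cos φ sin λ, sin φ).
The central angle between the endpoints is δ = arccos(p₁·p₂) ≈ 1.305 rad (74.8°). The total great-circle distance is δ·R ≈ 1.305 × 6371 ≈ 8312 km, so the target fraction is f = 4500/8312 ≈ 0.541.
Interpolate at f ≈ 0.541 with slerp weights a = sin((1−f)δ)/sin δ ≈ 0.584, b = sin(fδ)/sin δ ≈ 0.673.
p = a·p₁ + b·p₂ ≈ (-0.794, 0.530, -0.297); φ = arcsin(p_z) ≈ -17.27°, λ = atan2(p_y, p_x) ≈ 146.28°.

≈ lat -17°, lon 146°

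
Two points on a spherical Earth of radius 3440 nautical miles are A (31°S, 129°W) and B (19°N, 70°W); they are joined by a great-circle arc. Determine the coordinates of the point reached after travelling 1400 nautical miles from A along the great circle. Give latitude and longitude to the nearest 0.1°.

≈ (16.7°S, 108.8°W)

From cos δ = sin φ₁ sin φ₂ + cos φ₁ cos φ₂ cos Δλ, the central angle is δ ≈ 1.318 rad (75.5°). The total great-circle distance is δ·R ≈ 1.318 × 3440 ≈ 4535 nmi, so the target fraction is f = 1400/4535 ≈ 0.309.
Interpolate at f ≈ 0.309 with slerp weights a = sin((1−f)δ)/sin δ ≈ 0.816, b = sin(fδ)/sin δ ≈ 0.409.
p = a·p₁ + b·p₂ ≈ (-0.308, -0.907, -0.287); φ = arcsin(p_z) ≈ -16.70°, λ = atan2(p_y, p_x) ≈ -108.76°.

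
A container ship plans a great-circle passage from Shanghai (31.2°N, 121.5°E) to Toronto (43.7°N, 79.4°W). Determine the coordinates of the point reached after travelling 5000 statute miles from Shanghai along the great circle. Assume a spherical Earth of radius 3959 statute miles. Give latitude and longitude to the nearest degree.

Write both endpoints as unit vectors p₁, p₂ with components (cos φ cos λ, cos φ sin λ, sin φ).
The central angle between the endpoints is δ = arccos(p₁·p₂) ≈ 1.792 rad (102.7°). The total great-circle distance is δ·R ≈ 1.792 × 3959 ≈ 7096 mi, so the target fraction is f = 5000/7096 ≈ 0.705.
Interpolate at f ≈ 0.705 with slerp weights a = sin((1−f)δ)/sin δ ≈ 0.518, b = sin(fδ)/sin δ ≈ 0.977.
p = a·p₁ + b·p₂ ≈ (-0.101, -0.317, 0.943); φ = arcsin(p_z) ≈ 70.58°, λ = atan2(p_y, p_x) ≈ -107.77°.

≈ (71°N, 108°W)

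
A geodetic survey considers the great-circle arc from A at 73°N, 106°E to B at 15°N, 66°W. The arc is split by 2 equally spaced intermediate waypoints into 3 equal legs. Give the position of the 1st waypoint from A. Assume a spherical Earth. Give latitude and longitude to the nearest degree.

≈ 76°N, 57°W

The haversine formula gives a central angle δ ≈ 1.603 rad (91.8°) between the endpoints.
Interpolate at f = 1/3 with slerp weights a = sin((1−f)δ)/sin δ ≈ 0.877, b = sin(fδ)/sin δ ≈ 0.510.
p = a·p₁ + b·p₂ ≈ (0.130, -0.203, 0.971); φ = arcsin(p_z) ≈ 76.06°, λ = atan2(p_y, p_x) ≈ -57.48°.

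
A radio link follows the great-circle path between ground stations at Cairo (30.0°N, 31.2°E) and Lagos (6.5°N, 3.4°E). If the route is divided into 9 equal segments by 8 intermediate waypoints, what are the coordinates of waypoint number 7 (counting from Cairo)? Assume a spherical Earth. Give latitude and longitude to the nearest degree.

The haversine formula gives a central angle δ ≈ 0.613 rad (35.1°) between the endpoints.
Interpolate at f = 7/9 with slerp weights a = sin((1−f)δ)/sin δ ≈ 0.236, b = sin(fδ)/sin δ ≈ 0.798.
p = a·p₁ + b·p₂ ≈ (0.966, 0.153, 0.208); φ = arcsin(p_z) ≈ 12.02°, λ = atan2(p_y, p_x) ≈ 8.99°.

≈ 12°N, 9°E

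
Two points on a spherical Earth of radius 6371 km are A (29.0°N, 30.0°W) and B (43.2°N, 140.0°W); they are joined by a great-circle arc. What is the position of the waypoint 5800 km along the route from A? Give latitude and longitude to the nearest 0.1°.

From cos δ = sin φ₁ sin φ₂ + cos φ₁ cos φ₂ cos Δλ, the central angle is δ ≈ 1.457 rad (83.5°). The total great-circle distance is δ·R ≈ 1.457 × 6371 ≈ 9281 km, so the target fraction is f = 5800/9281 ≈ 0.625.
Interpolate at f ≈ 0.625 with slerp weights a = sin((1−f)δ)/sin δ ≈ 0.523, b = sin(fδ)/sin δ ≈ 0.795.
p = a·p₁ + b·p₂ ≈ (-0.048, -0.601, 0.798); φ = arcsin(p_z) ≈ 52.91°, λ = atan2(p_y, p_x) ≈ -94.54°.

≈ (52.9°N, 94.5°W)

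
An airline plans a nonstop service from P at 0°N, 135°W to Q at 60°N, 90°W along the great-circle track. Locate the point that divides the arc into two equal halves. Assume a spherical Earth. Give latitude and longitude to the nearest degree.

≈ 32°N, 120°W

Convert each endpoint to a unit vector on the sphere (x = cos φ cos λ, y = cos φ sin λ, z = sin φ).
The central angle between the endpoints is δ = arccos(p₁·p₂) ≈ 1.209 rad (69.3°).
Interpolate at f = 1/2 with slerp weights a = sin((1−f)δ)/sin δ ≈ 0.608, b = sin(fδ)/sin δ ≈ 0.608.
p = a·p₁ + b·p₂ ≈ (-0.430, -0.734, 0.526); φ = arcsin(p_z) ≈ 31.76°, λ = atan2(p_y, p_x) ≈ -120.36°.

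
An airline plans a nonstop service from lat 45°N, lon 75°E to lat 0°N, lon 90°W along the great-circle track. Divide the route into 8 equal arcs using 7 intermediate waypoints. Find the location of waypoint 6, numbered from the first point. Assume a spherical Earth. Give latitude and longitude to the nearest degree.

Convert each endpoint to a unit vector on the sphere (x = cos φ cos λ, y = cos φ sin λ, z = sin φ).
The central angle between the endpoints is δ = arccos(p₁·p₂) ≈ 2.323 rad (133.1°).
Interpolate at f = 6/8 with slerp weights a = sin((1−f)δ)/sin δ ≈ 0.751, b = sin(fδ)/sin δ ≈ 1.349.
p = a·p₁ + b·p₂ ≈ (0.137, -0.836, 0.531); φ = arcsin(p_z) ≈ 32.08°, λ = atan2(p_y, p_x) ≈ -80.66°.

≈ lat 32°N, lon 81°W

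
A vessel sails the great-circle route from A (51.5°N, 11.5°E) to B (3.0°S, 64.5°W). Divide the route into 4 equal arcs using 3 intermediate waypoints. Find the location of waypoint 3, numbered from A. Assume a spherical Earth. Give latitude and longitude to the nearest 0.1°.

Write both endpoints as unit vectors p₁, p₂ with components (cos φ cos λ, cos φ sin λ, sin φ).
The central angle between the endpoints is δ = arccos(p₁·p₂) ≈ 1.461 rad (83.7°).
Interpolate at f = 3/4 with slerp weights a = sin((1−f)δ)/sin δ ≈ 0.359, b = sin(fδ)/sin δ ≈ 0.895.
p = a·p₁ + b·p₂ ≈ (0.604, -0.762, 0.234); φ = arcsin(p_z) ≈ 13.56°, λ = atan2(p_y, p_x) ≈ -51.60°.

≈ (13.6°N, 51.6°W)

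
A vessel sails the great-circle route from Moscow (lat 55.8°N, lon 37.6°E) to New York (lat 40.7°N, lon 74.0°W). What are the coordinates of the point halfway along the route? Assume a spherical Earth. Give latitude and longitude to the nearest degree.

From cos δ = sin φ₁ sin φ₂ + cos φ₁ cos φ₂ cos Δλ, the central angle is δ ≈ 1.178 rad (67.5°).
Interpolate at f = 1/2 with slerp weights a = sin((1−f)δ)/sin δ ≈ 0.601, b = sin(fδ)/sin δ ≈ 0.601.
p = a·p₁ + b·p₂ ≈ (0.393, -0.232, 0.890); φ = arcsin(p_z) ≈ 62.82°, λ = atan2(p_y, p_x) ≈ -30.53°.

≈ lat 63°N, lon 31°W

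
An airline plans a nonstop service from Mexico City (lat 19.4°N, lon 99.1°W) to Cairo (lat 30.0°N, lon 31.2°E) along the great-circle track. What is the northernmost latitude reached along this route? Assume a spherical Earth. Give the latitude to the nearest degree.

≈ 48°N

The great circle lies in the plane with unit normal n̂ = (p₁ × p₂)/|p₁ × p₂|.
Here n̂_z ≈ +0.668; the vertex latitude is φ_max = arccos|n̂_z| ≈ 48.1°.
Check via Clairaut: cos φ_max = |cos φ₁| · sin C = cos(19.4°)·sin(45.1°) ≈ 0.668, again giving ≈ 48.1°.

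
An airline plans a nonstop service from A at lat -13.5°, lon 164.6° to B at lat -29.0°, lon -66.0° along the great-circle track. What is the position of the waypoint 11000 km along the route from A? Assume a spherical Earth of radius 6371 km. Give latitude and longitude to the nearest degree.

Write both endpoints as unit vectors p₁, p₂ with components (cos φ cos λ, cos φ sin λ, sin φ).
The central angle between the endpoints is δ = arccos(p₁·p₂) ≈ 2.012 rad (115.3°). The total great-circle distance is δ·R ≈ 2.012 × 6371 ≈ 12816 km, so the target fraction is f = 11000/12816 ≈ 0.858.
Interpolate at f ≈ 0.858 with slerp weights a = sin((1−f)δ)/sin δ ≈ 0.311, b = sin(fδ)/sin δ ≈ 1.092.
p = a·p₁ + b·p₂ ≈ (0.097, -0.792, -0.602); φ = arcsin(p_z) ≈ -37.02°, λ = atan2(p_y, p_x) ≈ -83.01°.

≈ lat -37°, lon -83°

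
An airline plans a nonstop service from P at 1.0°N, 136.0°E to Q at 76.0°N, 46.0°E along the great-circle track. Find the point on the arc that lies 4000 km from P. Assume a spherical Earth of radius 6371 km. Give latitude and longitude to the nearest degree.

≈ 36°N, 126°E

From cos δ = sin φ₁ sin φ₂ + cos φ₁ cos φ₂ cos Δλ, the central angle is δ ≈ 1.554 rad (89.0°). The total great-circle distance is δ·R ≈ 1.554 × 6371 ≈ 9900 km, so the target fraction is f = 4000/9900 ≈ 0.404.
Interpolate at f ≈ 0.404 with slerp weights a = sin((1−f)δ)/sin δ ≈ 0.799, b = sin(fδ)/sin δ ≈ 0.587.
p = a·p₁ + b·p₂ ≈ (-0.476, 0.657, 0.584); φ = arcsin(p_z) ≈ 35.73°, λ = atan2(p_y, p_x) ≈ 125.92°.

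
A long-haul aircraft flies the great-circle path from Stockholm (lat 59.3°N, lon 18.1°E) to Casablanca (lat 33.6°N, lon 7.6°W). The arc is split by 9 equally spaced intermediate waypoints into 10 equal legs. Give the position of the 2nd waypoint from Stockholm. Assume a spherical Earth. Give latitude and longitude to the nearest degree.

The haversine formula gives a central angle δ ≈ 0.537 rad (30.8°) between the endpoints.
Interpolate at f = 2/10 with slerp weights a = sin((1−f)δ)/sin δ ≈ 0.814, b = sin(fδ)/sin δ ≈ 0.210.
p = a·p₁ + b·p₂ ≈ (0.568, 0.106, 0.816); φ = arcsin(p_z) ≈ 54.69°, λ = atan2(p_y, p_x) ≈ 10.57°.

≈ lat 55°N, lon 11°E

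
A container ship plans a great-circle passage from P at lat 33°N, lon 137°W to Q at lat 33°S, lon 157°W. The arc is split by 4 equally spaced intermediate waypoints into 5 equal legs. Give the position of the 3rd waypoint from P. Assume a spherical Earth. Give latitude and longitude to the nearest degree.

Convert each endpoint to a unit vector on the sphere (x = cos φ cos λ, y = cos φ sin λ, z = sin φ).
The central angle between the endpoints is δ = arccos(p₁·p₂) ≈ 1.198 rad (68.6°).
Interpolate at f = 3/5 with slerp weights a = sin((1−f)δ)/sin δ ≈ 0.495, b = sin(fδ)/sin δ ≈ 0.707.
p = a·p₁ + b·p₂ ≈ (-0.849, -0.515, -0.115); φ = arcsin(p_z) ≈ -6.63°, λ = atan2(p_y, p_x) ≈ -148.78°.

≈ lat 7°S, lon 149°W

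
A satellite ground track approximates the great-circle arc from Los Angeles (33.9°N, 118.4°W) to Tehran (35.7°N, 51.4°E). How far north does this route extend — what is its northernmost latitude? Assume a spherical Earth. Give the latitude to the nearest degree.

≈ 83°N

The great circle lies in the plane with unit normal n̂ = (p₁ × p₂)/|p₁ × p₂|.
Here n̂_z ≈ +0.127; the vertex latitude is φ_max = arccos|n̂_z| ≈ 82.7°.
Check via Clairaut: cos φ_max = |cos φ₁| · sin C = cos(33.9°)·sin(8.8°) ≈ 0.127, again giving ≈ 82.7°.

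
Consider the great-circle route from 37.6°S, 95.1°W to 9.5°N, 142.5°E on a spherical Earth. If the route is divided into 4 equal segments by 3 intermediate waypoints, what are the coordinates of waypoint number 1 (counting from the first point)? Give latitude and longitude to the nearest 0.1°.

From cos δ = sin φ₁ sin φ₂ + cos φ₁ cos φ₂ cos Δλ, the central angle is δ ≈ 2.117 rad (121.3°).
Interpolate at f = 1/4 with slerp weights a = sin((1−f)δ)/sin δ ≈ 1.170, b = sin(fδ)/sin δ ≈ 0.591.
p = a·p₁ + b·p₂ ≈ (-0.545, -0.569, -0.616); φ = arcsin(p_z) ≈ -38.05°, λ = atan2(p_y, p_x) ≈ -133.77°.

≈ 38.1°S, 133.8°W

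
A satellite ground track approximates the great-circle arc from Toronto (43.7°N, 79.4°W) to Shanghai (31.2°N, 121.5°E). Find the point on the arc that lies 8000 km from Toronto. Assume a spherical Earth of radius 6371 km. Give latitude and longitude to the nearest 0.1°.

≈ (60.1°N, 137.2°E)

From cos δ = sin φ₁ sin φ₂ + cos φ₁ cos φ₂ cos Δλ, the central angle is δ ≈ 1.792 rad (102.7°). The total great-circle distance is δ·R ≈ 1.792 × 6371 ≈ 11420 km, so the target fraction is f = 8000/11420 ≈ 0.701.
Interpolate at f ≈ 0.701 with slerp weights a = sin((1−f)δ)/sin δ ≈ 0.524, b = sin(fδ)/sin δ ≈ 0.975.
p = a·p₁ + b·p₂ ≈ (-0.366, 0.338, 0.867); φ = arcsin(p_z) ≈ 60.11°, λ = atan2(p_y, p_x) ≈ 137.24°.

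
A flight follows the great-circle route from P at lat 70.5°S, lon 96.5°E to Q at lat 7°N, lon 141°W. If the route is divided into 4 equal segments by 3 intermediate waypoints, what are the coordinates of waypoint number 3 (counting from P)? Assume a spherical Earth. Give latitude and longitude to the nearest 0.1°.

≈ lat 18.6°S, lon 149.0°W

Write both endpoints as unit vectors p₁, p₂ with components (cos φ cos λ, cos φ sin λ, sin φ).
The central angle between the endpoints is δ = arccos(p₁·p₂) ≈ 1.868 rad (107.0°).
Interpolate at f = 3/4 with slerp weights a = sin((1−f)δ)/sin δ ≈ 0.471, b = sin(fδ)/sin δ ≈ 1.031.
p = a·p₁ + b·p₂ ≈ (-0.813, -0.488, -0.318); φ = arcsin(p_z) ≈ -18.56°, λ = atan2(p_y, p_x) ≈ -149.04°.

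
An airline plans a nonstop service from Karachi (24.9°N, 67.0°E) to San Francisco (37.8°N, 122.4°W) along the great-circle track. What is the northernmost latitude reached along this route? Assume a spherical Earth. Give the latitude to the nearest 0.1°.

The great circle lies in the plane with unit normal n̂ = (p₁ × p₂)/|p₁ × p₂|.
Here n̂_z ≈ +0.131; the vertex latitude is φ_max = arccos|n̂_z| ≈ 82.5°.
Check via Clairaut: cos φ_max = |cos φ₁| · sin C = cos(24.9°)·sin(8.3°) ≈ 0.131, again giving ≈ 82.5°.

≈ 82.5°N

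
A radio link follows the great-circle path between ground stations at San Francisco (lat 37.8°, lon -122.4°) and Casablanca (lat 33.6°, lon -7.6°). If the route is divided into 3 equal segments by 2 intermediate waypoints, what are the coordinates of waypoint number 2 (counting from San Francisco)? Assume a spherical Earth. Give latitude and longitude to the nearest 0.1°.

≈ lat 49.8°, lon -40.0°

The haversine formula gives a central angle δ ≈ 1.508 rad (86.4°) between the endpoints.
Interpolate at f = 2/3 with slerp weights a = sin((1−f)δ)/sin δ ≈ 0.483, b = sin(fδ)/sin δ ≈ 0.846.
p = a·p₁ + b·p₂ ≈ (0.494, -0.415, 0.764); φ = arcsin(p_z) ≈ 49.81°, λ = atan2(p_y, p_x) ≈ -40.04°.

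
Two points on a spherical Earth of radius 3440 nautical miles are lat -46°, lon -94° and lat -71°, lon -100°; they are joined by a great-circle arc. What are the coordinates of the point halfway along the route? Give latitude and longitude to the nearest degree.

From cos δ = sin φ₁ sin φ₂ + cos φ₁ cos φ₂ cos Δλ, the central angle is δ ≈ 0.439 rad (25.2°).
Interpolate at f = 1/2 with slerp weights a = sin((1−f)δ)/sin δ ≈ 0.512, b = sin(fδ)/sin δ ≈ 0.512.
p = a·p₁ + b·p₂ ≈ (-0.054, -0.519, -0.853); φ = arcsin(p_z) ≈ -58.53°, λ = atan2(p_y, p_x) ≈ -95.91°.

≈ lat -59°, lon -96°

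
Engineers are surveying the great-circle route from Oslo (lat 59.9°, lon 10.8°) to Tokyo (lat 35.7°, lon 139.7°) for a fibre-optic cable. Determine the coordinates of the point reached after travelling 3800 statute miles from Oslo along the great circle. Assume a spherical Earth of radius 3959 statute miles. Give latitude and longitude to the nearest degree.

≈ lat 54°, lon 126°

From cos δ = sin φ₁ sin φ₂ + cos φ₁ cos φ₂ cos Δλ, the central angle is δ ≈ 1.319 rad (75.6°). The total great-circle distance is δ·R ≈ 1.319 × 3959 ≈ 5222 mi, so the target fraction is f = 3800/5222 ≈ 0.728.
Interpolate at f ≈ 0.728 with slerp weights a = sin((1−f)δ)/sin δ ≈ 0.363, b = sin(fδ)/sin δ ≈ 0.846.
p = a·p₁ + b·p₂ ≈ (-0.345, 0.478, 0.808); φ = arcsin(p_z) ≈ 53.86°, λ = atan2(p_y, p_x) ≈ 125.80°.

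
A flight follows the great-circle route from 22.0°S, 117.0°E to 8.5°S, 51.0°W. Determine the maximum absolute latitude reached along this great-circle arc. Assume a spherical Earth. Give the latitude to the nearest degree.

≈ 69°S

The great circle lies in the plane with unit normal n̂ = (p₁ × p₂)/|p₁ × p₂|.
Here n̂_z ≈ -0.353; the vertex latitude is φ_max = arccos|n̂_z| ≈ 69.3°.
Check via Clairaut: cos φ_max = |cos φ₁| · sin C = cos(22.0°)·sin(157.6°) ≈ 0.353, again giving ≈ 69.3°.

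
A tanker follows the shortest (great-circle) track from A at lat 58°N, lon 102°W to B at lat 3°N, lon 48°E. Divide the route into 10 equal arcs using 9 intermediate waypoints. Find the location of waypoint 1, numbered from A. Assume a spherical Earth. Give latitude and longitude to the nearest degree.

≈ lat 67°N, lon 86°W

The haversine formula gives a central angle δ ≈ 1.998 rad (114.5°) between the endpoints.
Interpolate at f = 1/10 with slerp weights a = sin((1−f)δ)/sin δ ≈ 1.070, b = sin(fδ)/sin δ ≈ 0.218.
p = a·p₁ + b·p₂ ≈ (0.028, -0.393, 0.919); φ = arcsin(p_z) ≈ 66.80°, λ = atan2(p_y, p_x) ≈ -85.96°.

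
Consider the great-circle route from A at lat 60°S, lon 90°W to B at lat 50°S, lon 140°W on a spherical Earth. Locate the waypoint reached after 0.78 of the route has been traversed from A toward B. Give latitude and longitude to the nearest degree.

The haversine formula gives a central angle δ ≈ 0.516 rad (29.5°) between the endpoints.
Interpolate at f = 0.78 with slerp weights a = sin((1−f)δ)/sin δ ≈ 0.230, b = sin(fδ)/sin δ ≈ 0.794.
p = a·p₁ + b·p₂ ≈ (-0.391, -0.443, -0.807); φ = arcsin(p_z) ≈ -53.80°, λ = atan2(p_y, p_x) ≈ -131.44°.

≈ lat 54°S, lon 131°W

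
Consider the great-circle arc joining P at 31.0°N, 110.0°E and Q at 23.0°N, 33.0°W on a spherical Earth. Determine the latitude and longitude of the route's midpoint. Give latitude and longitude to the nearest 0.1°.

≈ 57.9°N, 32.4°E

Convert each endpoint to a unit vector on the sphere (x = cos φ cos λ, y = cos φ sin λ, z = sin φ).
The central angle between the endpoints is δ = arccos(p₁·p₂) ≈ 2.014 rad (115.4°).
Interpolate at f = 1/2 with slerp weights a = sin((1−f)δ)/sin δ ≈ 0.936, b = sin(fδ)/sin δ ≈ 0.936.
p = a·p₁ + b·p₂ ≈ (0.448, 0.285, 0.848); φ = arcsin(p_z) ≈ 57.94°, λ = atan2(p_y, p_x) ≈ 32.42°.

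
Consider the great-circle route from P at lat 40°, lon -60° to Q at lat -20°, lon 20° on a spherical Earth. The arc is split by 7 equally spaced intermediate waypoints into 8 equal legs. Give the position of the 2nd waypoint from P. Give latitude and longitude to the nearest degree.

Write both endpoints as unit vectors p₁, p₂ with components (cos φ cos λ, cos φ sin λ, sin φ).
The central angle between the endpoints is δ = arccos(p₁·p₂) ≈ 1.666 rad (95.4°).
Interpolate at f = 2/8 with slerp weights a = sin((1−f)δ)/sin δ ≈ 0.953, b = sin(fδ)/sin δ ≈ 0.406.
p = a·p₁ + b·p₂ ≈ (0.724, -0.502, 0.474); φ = arcsin(p_z) ≈ 28.27°, λ = atan2(p_y, p_x) ≈ -34.72°.

≈ lat 28°, lon -35°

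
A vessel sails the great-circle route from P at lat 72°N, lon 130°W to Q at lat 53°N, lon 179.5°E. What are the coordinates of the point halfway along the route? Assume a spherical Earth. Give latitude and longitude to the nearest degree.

From cos δ = sin φ₁ sin φ₂ + cos φ₁ cos φ₂ cos Δλ, the central angle is δ ≈ 0.499 rad (28.6°).
Interpolate at f = 1/2 with slerp weights a = sin((1−f)δ)/sin δ ≈ 0.516, b = sin(fδ)/sin δ ≈ 0.516.
p = a·p₁ + b·p₂ ≈ (-0.413, -0.119, 0.903); φ = arcsin(p_z) ≈ 64.54°, λ = atan2(p_y, p_x) ≈ -163.87°.

≈ lat 65°N, lon 164°W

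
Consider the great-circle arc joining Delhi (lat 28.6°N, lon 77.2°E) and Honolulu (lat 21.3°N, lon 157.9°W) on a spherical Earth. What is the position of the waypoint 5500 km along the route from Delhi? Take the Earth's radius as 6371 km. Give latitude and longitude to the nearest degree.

≈ lat 45°N, lon 137°E

Write both endpoints as unit vectors p₁, p₂ with components (cos φ cos λ, cos φ sin λ, sin φ).
The central angle between the endpoints is δ = arccos(p₁·p₂) ≈ 1.869 rad (107.1°). The total great-circle distance is δ·R ≈ 1.869 × 6371 ≈ 11910 km, so the target fraction is f = 5500/11910 ≈ 0.462.
Interpolate at f ≈ 0.462 with slerp weights a = sin((1−f)δ)/sin δ ≈ 0.884, b = sin(fδ)/sin δ ≈ 0.795.
p = a·p₁ + b·p₂ ≈ (-0.514, 0.478, 0.712); φ = arcsin(p_z) ≈ 45.39°, λ = atan2(p_y, p_x) ≈ 137.11°.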